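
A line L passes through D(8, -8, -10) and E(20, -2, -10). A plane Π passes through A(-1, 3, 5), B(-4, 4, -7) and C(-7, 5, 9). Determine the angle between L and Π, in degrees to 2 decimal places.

45.00

A direction vector for L is E − D = (12, 6, 0).
AB = (-3, 1, -12), AC = (-6, 2, 4); a normal to Π is AB × AC = (28, 84, 0).
Using A: Π has equation 28x + 84y = 224.
sin θ = |n·v| / (|n||v|) = |840| / (√7840 · √180) = 0.70711.
θ ≈ 45.00°.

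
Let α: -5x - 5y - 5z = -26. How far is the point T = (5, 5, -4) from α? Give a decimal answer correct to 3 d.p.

0.462

n·T − d = (-5)·(5) + (-5)·(5) + (-5)·(-4) − (-26) = -4; |n| = √75.
Distance = |-4| / √75 = 4/√75 ≈ 0.462.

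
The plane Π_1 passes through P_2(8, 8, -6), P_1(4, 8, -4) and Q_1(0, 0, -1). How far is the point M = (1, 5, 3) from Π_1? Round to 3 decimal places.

P_2P_1 = (-4, 0, 2), P_2Q_1 = (-8, -8, 5); a normal to Π_1 is P_2P_1 × P_2Q_1 = (16, 4, 32).
Using P_2: Π_1 has equation 16x + 4y + 32z = -32.
n·M − d = (16)·(1) + (4)·(5) + (32)·(3) − (-32) = 164; |n| = √1296.
Distance = |164| / √1296 = 164/√1296 ≈ 4.556.

4.556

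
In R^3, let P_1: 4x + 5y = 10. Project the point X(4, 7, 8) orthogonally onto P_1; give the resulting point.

(0, 2, 8)

Foot = X − λn with λ = (n·X − d)/|n|² = (51 − 10)/41 = 1.
Foot = (4, 7, 8) − 1·(4, 5, 0) = (0, 2, 8).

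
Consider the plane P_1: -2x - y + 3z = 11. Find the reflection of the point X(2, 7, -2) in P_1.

λ = (n·X − d)/|n|² = (-17 − 11)/14 = -2.
Reflection = X − 2λn = (2, 7, -2) − (-4)·(-2, -1, 3) = (-6, 3, 10).

(-6, 3, 10)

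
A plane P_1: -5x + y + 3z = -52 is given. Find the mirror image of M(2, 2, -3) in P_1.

(12, 0, -9)

λ = (n·M − d)/|n|² = (-17 − (-52))/35 = 1.
Reflection = M − 2λn = (2, 2, -3) − 2·(-5, 1, 3) = (12, 0, -9).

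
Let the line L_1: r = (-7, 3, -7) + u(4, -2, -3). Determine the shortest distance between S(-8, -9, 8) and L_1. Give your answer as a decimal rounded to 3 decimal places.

Taking (-7, 3, -7) on L_1 with direction v = (4, -2, -3): w = S − (-7, 3, -7) = (-1, -12, 15), and w × v = (66, 57, 50).
Distance = |w × v| / |v| = √10105 / √29 ≈ 18.667.

18.667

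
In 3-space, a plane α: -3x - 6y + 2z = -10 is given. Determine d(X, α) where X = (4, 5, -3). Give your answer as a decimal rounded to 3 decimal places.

n·X − d = (-3)·(4) + (-6)·(5) + (2)·(-3) − (-10) = -38; |n| = √49.
Distance = |-38| / √49 = 38/√49 ≈ 5.429.

5.429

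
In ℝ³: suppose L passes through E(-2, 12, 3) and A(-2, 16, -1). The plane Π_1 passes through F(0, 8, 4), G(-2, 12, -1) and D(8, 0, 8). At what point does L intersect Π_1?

(-2, 8, 7)

A direction vector for L is A − E = (0, 4, -4).
FG = (-2, 4, -5), FD = (8, -8, 4); a normal to Π_1 is FG × FD = (-24, -32, -16).
Using F: Π_1 has equation -24x - 32y - 16z = -320.
Substitute r = (-2, 12, 3) + t(0, 4, -4) into the plane: -384 + (-64)t = -320, so t = -1.
Intersection: (-2, 12, 3) + (-1)·(0, 4, -4) = (-2, 8, 7).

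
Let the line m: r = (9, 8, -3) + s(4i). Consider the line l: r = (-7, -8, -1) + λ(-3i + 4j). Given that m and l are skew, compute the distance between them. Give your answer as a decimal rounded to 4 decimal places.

2.0000

Common perpendicular direction n = (4, 0, 0) × (-3, 4, 0) = (0, 0, 16).
With w = (-7, -8, -1) − (9, 8, -3) = (-16, -16, 2), w · n = 32.
Distance = |w · n| / |n| = |32| / √256 ≈ 2.0000.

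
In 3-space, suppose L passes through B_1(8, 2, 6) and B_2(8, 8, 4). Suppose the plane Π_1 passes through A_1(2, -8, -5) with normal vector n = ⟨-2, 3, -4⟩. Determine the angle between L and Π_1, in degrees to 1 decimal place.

A direction vector for L is B_2 − B_1 = (0, 6, -2).
Π_1: n·r = n·A_1 gives -2x + 3y - 4z = -8.
sin θ = |n·v| / (|n||v|) = |26| / (√29 · √40) = 0.76339.
θ ≈ 49.8°.

49.8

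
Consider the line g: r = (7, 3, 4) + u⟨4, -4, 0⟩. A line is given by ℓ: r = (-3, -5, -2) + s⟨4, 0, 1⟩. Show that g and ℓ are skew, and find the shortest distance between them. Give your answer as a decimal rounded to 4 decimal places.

Common perpendicular direction n = (4, -4, 0) × (4, 0, 1) = (-4, -4, 16).
With w = (-3, -5, -2) − (7, 3, 4) = (-10, -8, -6), w · n = -24.
Since n ≠ 0 the lines are not parallel, and w · n = -24 ≠ 0 so they do not intersect; hence they are skew.
Distance = |w · n| / |n| = |-24| / √288 ≈ 1.4142.

1.4142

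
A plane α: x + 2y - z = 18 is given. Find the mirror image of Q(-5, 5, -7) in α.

λ = (n·Q − d)/|n|² = (12 − 18)/6 = -1.
Reflection = Q − 2λn = (-5, 5, -7) − (-2)·(1, 2, -1) = (-3, 9, -9).

(-3, 9, -9)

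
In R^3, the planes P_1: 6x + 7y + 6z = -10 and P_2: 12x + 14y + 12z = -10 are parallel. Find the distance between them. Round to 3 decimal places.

Rescale P_2 by 1/2: 6x + 7y + 6z = -5. Then distance = |-10 − (-5)| / √121 ≈ 0.455.

0.455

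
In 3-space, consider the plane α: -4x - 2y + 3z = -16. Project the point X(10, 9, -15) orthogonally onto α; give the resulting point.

Foot = X − λn with λ = (n·X − d)/|n|² = (-103 − (-16))/29 = -3.
Foot = (10, 9, -15) − (-3)·(-4, -2, 3) = (-2, 3, -6).

(-2, 3, -6)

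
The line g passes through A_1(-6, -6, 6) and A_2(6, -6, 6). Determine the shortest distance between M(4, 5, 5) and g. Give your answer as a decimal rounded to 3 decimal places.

11.045

A direction vector for g is A_2 − A_1 = (12, 0, 0).
Taking (-6, -6, 6) on g with direction v = (12, 0, 0): w = M − (-6, -6, 6) = (10, 11, -1), and w × v = (0, -12, -132).
Distance = |w × v| / |v| = √17568 / √144 ≈ 11.045.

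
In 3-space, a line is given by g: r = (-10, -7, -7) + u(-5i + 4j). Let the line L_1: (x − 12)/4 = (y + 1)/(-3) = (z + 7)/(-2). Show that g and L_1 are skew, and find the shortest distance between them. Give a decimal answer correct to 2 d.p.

L_1 has direction (4, -3, -2) through (12, -1, -7).
Common perpendicular direction n = (-5, 4, 0) × (4, -3, -2) = (-8, -10, -1).
With w = (12, -1, -7) − (-10, -7, -7) = (22, 6, 0), w · n = -236.
Since n ≠ 0 the lines are not parallel, and w · n = -236 ≠ 0 so they do not intersect; hence they are skew.
Distance = |w · n| / |n| = |-236| / √165 ≈ 18.37.

18.37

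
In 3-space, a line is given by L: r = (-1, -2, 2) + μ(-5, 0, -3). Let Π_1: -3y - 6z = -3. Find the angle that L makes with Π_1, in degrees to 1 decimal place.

27.4

sin θ = |n·v| / (|n||v|) = |18| / (√45 · √34) = 0.46018.
θ ≈ 27.4°.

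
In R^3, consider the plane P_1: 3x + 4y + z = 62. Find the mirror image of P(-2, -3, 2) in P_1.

(16, 21, 8)

λ = (n·P − d)/|n|² = (-16 − 62)/26 = -3.
Reflection = P − 2λn = (-2, -3, 2) − (-6)·(3, 4, 1) = (16, 21, 8).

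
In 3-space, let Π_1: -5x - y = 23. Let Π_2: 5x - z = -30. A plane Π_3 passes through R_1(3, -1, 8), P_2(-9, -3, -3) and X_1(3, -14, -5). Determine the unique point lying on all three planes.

(-5, 2, 5)

R_1P_2 = (-12, -2, -11), R_1X_1 = (0, -13, -13); a normal to Π_3 is R_1P_2 × R_1X_1 = (-117, -156, 156).
Using R_1: Π_3 has equation -117x - 156y + 156z = 1053.
Solving the 3×3 linear system -5x - y = 23, 5x - z = -30, -117x - 156y + 156z = 1053 (e.g. by elimination or Cramer's rule, determinant = 1443) gives (-5, 2, 5).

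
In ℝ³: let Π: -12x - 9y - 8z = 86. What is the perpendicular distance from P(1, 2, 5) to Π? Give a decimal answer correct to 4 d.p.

n·P − d = (-12)·(1) + (-9)·(2) + (-8)·(5) − 86 = -156; |n| = √289.
Distance = |-156| / √289 = 156/√289 ≈ 9.1765.

9.1765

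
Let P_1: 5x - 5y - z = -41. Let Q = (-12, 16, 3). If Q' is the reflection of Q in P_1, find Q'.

(8, -4, -1)

λ = (n·Q − d)/|n|² = (-143 − (-41))/51 = -2.
Reflection = Q − 2λn = (-12, 16, 3) − (-4)·(5, -5, -1) = (8, -4, -1).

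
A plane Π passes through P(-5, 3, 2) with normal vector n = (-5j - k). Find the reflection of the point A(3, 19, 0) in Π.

(3, -11, -6)

Π: n·r = n·P gives -5y - z = -17.
λ = (n·A − d)/|n|² = (-95 − (-17))/26 = -3.
Reflection = A − 2λn = (3, 19, 0) − (-6)·(0, -5, -1) = (3, -11, -6).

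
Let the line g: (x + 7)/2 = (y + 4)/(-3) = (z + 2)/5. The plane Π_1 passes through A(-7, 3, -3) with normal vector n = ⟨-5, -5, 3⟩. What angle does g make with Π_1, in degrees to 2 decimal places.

g has direction (2, -3, 5) through (-7, -4, -2).
Π_1: n·r = n·A gives -5x - 5y + 3z = 11.
sin θ = |n·v| / (|n||v|) = |20| / (√59 · √38) = 0.42239.
θ ≈ 24.99°.

24.99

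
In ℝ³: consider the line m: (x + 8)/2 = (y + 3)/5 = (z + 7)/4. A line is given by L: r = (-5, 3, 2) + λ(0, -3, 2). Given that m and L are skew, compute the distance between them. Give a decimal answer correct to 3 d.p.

m has direction (2, 5, 4) through (-8, -3, -7).
Common perpendicular direction n = (2, 5, 4) × (0, -3, 2) = (22, -4, -6).
With w = (-5, 3, 2) − (-8, -3, -7) = (3, 6, 9), w · n = -12.
Distance = |w · n| / |n| = |-12| / √536 ≈ 0.518.

0.518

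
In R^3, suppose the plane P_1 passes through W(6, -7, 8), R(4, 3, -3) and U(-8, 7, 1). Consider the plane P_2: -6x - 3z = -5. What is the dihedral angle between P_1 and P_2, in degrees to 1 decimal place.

50.8

WR = (-2, 10, -11), WU = (-14, 14, -7); a normal to P_1 is WR × WU = (84, 140, 112).
Using W: P_1 has equation 84x + 140y + 112z = 420.
cos θ = |n₁·n₂| / (|n₁||n₂|) = |-840| / (√39200 · √45).
θ = arccos(0.63246) ≈ 50.8°.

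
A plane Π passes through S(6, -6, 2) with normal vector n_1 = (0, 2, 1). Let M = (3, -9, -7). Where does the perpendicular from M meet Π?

Π: n_1·r = n_1·S gives 2y + z = -10.
Foot = M − λn with λ = (n·M − d)/|n|² = (-25 − (-10))/5 = -3.
Foot = (3, -9, -7) − (-3)·(0, 2, 1) = (3, -3, -4).

(3, -3, -4)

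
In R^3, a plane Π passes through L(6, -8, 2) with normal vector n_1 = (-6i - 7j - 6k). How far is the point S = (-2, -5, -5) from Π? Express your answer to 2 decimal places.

6.27

Π: n_1·r = n_1·L gives -6x - 7y - 6z = 8.
n·S − d = (-6)·(-2) + (-7)·(-5) + (-6)·(-5) − 8 = 69; |n| = √121.
Distance = |69| / √121 = 69/√121 ≈ 6.27.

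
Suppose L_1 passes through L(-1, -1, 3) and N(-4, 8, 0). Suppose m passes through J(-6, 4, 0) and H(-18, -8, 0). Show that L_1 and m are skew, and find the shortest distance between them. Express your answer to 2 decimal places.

A direction vector for L_1 is N − L = (-3, 9, -3).
A direction vector for m is H − J = (-12, -12, 0).
Common perpendicular direction n = (-3, 9, -3) × (-12, -12, 0) = (-36, 36, 144).
With w = (-6, 4, 0) − (-1, -1, 3) = (-5, 5, -3), w · n = -72.
Since n ≠ 0 the lines are not parallel, and w · n = -72 ≠ 0 so they do not intersect; hence they are skew.
Distance = |w · n| / |n| = |-72| / √23328 ≈ 0.47.

0.47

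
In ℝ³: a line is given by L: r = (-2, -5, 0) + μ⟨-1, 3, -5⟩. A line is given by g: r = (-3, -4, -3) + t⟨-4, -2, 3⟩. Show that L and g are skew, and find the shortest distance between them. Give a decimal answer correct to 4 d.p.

0.6680

Common perpendicular direction n = (-1, 3, -5) × (-4, -2, 3) = (-1, 23, 14).
With w = (-3, -4, -3) − (-2, -5, 0) = (-1, 1, -3), w · n = -18.
Since n ≠ 0 the lines are not parallel, and w · n = -18 ≠ 0 so they do not intersect; hence they are skew.
Distance = |w · n| / |n| = |-18| / √726 ≈ 0.6680.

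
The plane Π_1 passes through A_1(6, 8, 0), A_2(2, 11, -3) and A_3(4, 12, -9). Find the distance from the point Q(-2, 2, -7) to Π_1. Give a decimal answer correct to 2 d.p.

A_1A_2 = (-4, 3, -3), A_1A_3 = (-2, 4, -9); a normal to Π_1 is A_1A_2 × A_1A_3 = (-15, -30, -10).
Using A_1: Π_1 has equation -15x - 30y - 10z = -330.
n·Q − d = (-15)·(-2) + (-30)·(2) + (-10)·(-7) − (-330) = 370; |n| = √1225.
Distance = |370| / √1225 = 370/√1225 ≈ 10.57.

10.57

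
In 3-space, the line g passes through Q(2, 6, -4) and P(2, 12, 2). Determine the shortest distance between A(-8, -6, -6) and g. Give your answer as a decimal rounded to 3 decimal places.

12.247

A direction vector for g is P − Q = (0, 6, 6).
Taking (2, 6, -4) on g with direction v = (0, 6, 6): w = A − (2, 6, -4) = (-10, -12, -2), and w × v = (-60, 60, -60).
Distance = |w × v| / |v| = √10800 / √72 ≈ 12.247.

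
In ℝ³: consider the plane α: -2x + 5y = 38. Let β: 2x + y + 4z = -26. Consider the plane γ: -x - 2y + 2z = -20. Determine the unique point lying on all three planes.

(-4, 6, -6)

Solving the 3×3 linear system -2x + 5y = 38, 2x + y + 4z = -26, -x - 2y + 2z = -20 (e.g. by elimination or Cramer's rule, determinant = -60) gives (-4, 6, -6).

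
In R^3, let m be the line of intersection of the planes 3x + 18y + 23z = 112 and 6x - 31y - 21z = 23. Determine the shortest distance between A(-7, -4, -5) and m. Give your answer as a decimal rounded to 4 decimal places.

18.0748

Direction of m: (3, 18, 23) × (6, -31, -21) = (335, 201, -201).
A point on m: solving the two plane equations with x = 6 gives (6, -5, 8).
Taking (6, -5, 8) on m with direction v = (335, 201, -201): w = A − (6, -5, 8) = (-13, 1, -13), and w × v = (2412, -6968, -2948).
Distance = |w × v| / |v| = √63061472 / √193027 ≈ 18.0748.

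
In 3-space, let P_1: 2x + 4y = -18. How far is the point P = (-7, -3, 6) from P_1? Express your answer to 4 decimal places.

n·P − d = (2)·(-7) + (4)·(-3) + (0)·(6) − (-18) = -8; |n| = √20.
Distance = |-8| / √20 = 8/√20 ≈ 1.7889.

1.7889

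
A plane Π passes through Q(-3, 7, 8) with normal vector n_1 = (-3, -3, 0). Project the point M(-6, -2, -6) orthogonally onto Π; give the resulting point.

(0, 4, -6)

Π: n_1·r = n_1·Q gives -3x - 3y = -12.
Foot = M − λn with λ = (n·M − d)/|n|² = (24 − (-12))/18 = 2.
Foot = (-6, -2, -6) − 2·(-3, -3, 0) = (0, 4, -6).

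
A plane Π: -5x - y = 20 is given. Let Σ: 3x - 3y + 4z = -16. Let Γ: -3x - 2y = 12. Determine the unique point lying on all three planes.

Solving the 3×3 linear system -5x - y = 20, 3x - 3y + 4z = -16, -3x - 2y = 12 (e.g. by elimination or Cramer's rule, determinant = -28) gives (-4, 0, -1).

(-4, 0, -1)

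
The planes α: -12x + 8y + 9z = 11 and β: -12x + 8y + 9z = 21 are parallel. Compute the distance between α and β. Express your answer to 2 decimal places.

Same normal n = (-12, 8, 9) with |n| = √289; distance = |11 − 21| / |n| = 10/√289 ≈ 0.59.

0.59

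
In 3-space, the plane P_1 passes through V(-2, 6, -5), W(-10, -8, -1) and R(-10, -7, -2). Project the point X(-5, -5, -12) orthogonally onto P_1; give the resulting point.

(-10, -1, -8)

VW = (-8, -14, 4), VR = (-8, -13, 3); a normal to P_1 is VW × VR = (10, -8, -8).
Using V: P_1 has equation 10x - 8y - 8z = -28.
Foot = X − λn with λ = (n·X − d)/|n|² = (86 − (-28))/228 = 1/2.
Foot = (-5, -5, -12) − (1/2)·(10, -8, -8) = (-10, -1, -8).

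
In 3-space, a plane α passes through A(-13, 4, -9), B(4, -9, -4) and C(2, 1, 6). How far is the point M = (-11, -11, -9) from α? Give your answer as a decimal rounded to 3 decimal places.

8.001

AB = (17, -13, 5), AC = (15, -3, 15); a normal to α is AB × AC = (-180, -180, 144).
Using A: α has equation -180x - 180y + 144z = 324.
n·M − d = (-180)·(-11) + (-180)·(-11) + (144)·(-9) − 324 = 2340; |n| = √85536.
Distance = |2340| / √85536 = 2340/√85536 ≈ 8.001.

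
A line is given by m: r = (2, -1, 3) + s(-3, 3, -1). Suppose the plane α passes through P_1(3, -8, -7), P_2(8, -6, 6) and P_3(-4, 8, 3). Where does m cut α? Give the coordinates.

P_1P_2 = (5, 2, 13), P_1P_3 = (-7, 16, 10); a normal to α is P_1P_2 × P_1P_3 = (-188, -141, 94).
Using P_1: α has equation -188x - 141y + 94z = -94.
Substitute r = (2, -1, 3) + t(-3, 3, -1) into the plane: 47 + 47t = -94, so t = -3.
Intersection: (2, -1, 3) + (-3)·(-3, 3, -1) = (11, -10, 6).

(11, -10, 6)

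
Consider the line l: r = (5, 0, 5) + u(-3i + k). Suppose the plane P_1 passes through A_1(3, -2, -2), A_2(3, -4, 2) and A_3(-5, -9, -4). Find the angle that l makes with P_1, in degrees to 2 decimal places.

A_1A_2 = (0, -2, 4), A_1A_3 = (-8, -7, -2); a normal to P_1 is A_1A_2 × A_1A_3 = (32, -32, -16).
Using A_1: P_1 has equation 32x - 32y - 16z = 192.
sin θ = |n·v| / (|n||v|) = |-112| / (√2304 · √10) = 0.73786.
θ ≈ 47.55°.

47.55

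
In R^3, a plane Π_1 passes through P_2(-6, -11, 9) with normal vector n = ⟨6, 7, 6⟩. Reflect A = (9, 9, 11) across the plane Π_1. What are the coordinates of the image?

Π_1: n·r = n·P_2 gives 6x + 7y + 6z = -59.
λ = (n·A − d)/|n|² = (183 − (-59))/121 = 2.
Reflection = A − 2λn = (9, 9, 11) − 4·(6, 7, 6) = (-15, -19, -13).

(-15, -19, -13)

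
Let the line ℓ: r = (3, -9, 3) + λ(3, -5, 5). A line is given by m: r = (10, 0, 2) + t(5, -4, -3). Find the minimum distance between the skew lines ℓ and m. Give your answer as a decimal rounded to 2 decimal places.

Common perpendicular direction n = (3, -5, 5) × (5, -4, -3) = (35, 34, 13).
With w = (10, 0, 2) − (3, -9, 3) = (7, 9, -1), w · n = 538.
Distance = |w · n| / |n| = |538| / √2550 ≈ 10.65.

10.65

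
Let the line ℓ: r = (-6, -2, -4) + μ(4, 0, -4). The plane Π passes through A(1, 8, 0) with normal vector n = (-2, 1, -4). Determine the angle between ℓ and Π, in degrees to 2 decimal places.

17.98

Π: n·r = n·A gives -2x + y - 4z = 6.
sin θ = |n·v| / (|n||v|) = |8| / (√21 · √32) = 0.30861.
θ ≈ 17.98°.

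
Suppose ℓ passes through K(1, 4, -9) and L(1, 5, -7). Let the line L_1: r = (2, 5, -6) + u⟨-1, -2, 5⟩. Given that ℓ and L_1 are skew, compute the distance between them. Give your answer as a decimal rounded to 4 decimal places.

1.0783

A direction vector for ℓ is L − K = (0, 1, 2).
Common perpendicular direction n = (0, 1, 2) × (-1, -2, 5) = (9, -2, 1).
With w = (2, 5, -6) − (1, 4, -9) = (1, 1, 3), w · n = 10.
Distance = |w · n| / |n| = |10| / √86 ≈ 1.0783.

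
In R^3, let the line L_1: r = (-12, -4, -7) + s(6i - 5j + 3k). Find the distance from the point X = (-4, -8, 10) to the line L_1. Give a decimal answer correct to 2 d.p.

Taking (-12, -4, -7) on L_1 with direction v = (6, -5, 3): w = X − (-12, -4, -7) = (8, -4, 17), and w × v = (73, 78, -16).
Distance = |w × v| / |v| = √11669 / √70 ≈ 12.91.

12.91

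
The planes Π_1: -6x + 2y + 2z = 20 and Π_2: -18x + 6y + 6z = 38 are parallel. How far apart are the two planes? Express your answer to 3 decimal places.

Rescale Π_2 by 1/3: -6x + 2y + 2z = 38/3. Then distance = |20 − (38/3)| / √44 ≈ 1.106.

1.106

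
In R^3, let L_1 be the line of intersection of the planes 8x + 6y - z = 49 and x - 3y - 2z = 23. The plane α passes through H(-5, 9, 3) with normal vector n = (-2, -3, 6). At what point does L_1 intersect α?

Direction of L_1: (8, 6, -1) × (1, -3, -2) = (-15, 15, -30).
A point on L_1: solving the two plane equations with x = 7 gives (7, -2, -5).
α: n·r = n·H gives -2x - 3y + 6z = 1.
Substitute r = (7, -2, -5) + t(-15, 15, -30) into the plane: -38 + (-195)t = 1, so t = -1/5.
Intersection: (7, -2, -5) + (-1/5)·(-15, 15, -30) = (10, -5, 1).

(10, -5, 1)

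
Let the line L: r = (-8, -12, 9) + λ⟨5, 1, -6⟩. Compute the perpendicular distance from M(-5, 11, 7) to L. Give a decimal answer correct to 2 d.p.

22.40

Taking (-8, -12, 9) on L with direction v = (5, 1, -6): w = M − (-8, -12, 9) = (3, 23, -2), and w × v = (-136, 8, -112).
Distance = |w × v| / |v| = √31104 / √62 ≈ 22.40.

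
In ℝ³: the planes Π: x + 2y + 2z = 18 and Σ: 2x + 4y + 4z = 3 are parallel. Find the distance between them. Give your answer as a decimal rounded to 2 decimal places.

5.50

Rescale Σ by 1/2: x + 2y + 2z = 3/2. Then distance = |18 − (3/2)| / √9 ≈ 5.50.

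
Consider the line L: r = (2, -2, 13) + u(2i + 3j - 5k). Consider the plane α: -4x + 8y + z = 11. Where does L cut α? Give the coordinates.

Substitute r = (2, -2, 13) + t(2, 3, -5) into the plane: -11 + 11t = 11, so t = 2.
Intersection: (2, -2, 13) + 2·(2, 3, -5) = (6, 4, 3).

(6, 4, 3)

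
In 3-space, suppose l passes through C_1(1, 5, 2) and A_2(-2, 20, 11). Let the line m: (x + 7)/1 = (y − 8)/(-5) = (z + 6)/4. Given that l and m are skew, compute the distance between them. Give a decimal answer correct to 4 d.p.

A direction vector for l is A_2 − C_1 = (-3, 15, 9).
m has direction (1, -5, 4) through (-7, 8, -6).
Common perpendicular direction n = (-3, 15, 9) × (1, -5, 4) = (105, 21, 0).
With w = (-7, 8, -6) − (1, 5, 2) = (-8, 3, -8), w · n = -777.
Distance = |w · n| / |n| = |-777| / √11466 ≈ 7.2563.

7.2563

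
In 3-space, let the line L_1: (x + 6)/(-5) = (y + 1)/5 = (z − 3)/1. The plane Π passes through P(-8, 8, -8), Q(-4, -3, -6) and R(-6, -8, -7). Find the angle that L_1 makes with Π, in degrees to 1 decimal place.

26.0

L_1 has direction (-5, 5, 1) through (-6, -1, 3).
PQ = (4, -11, 2), PR = (2, -16, 1); a normal to Π is PQ × PR = (21, 0, -42).
Using P: Π has equation 21x - 42z = 168.
sin θ = |n·v| / (|n||v|) = |-147| / (√2205 · √51) = 0.43836.
θ ≈ 26.0°.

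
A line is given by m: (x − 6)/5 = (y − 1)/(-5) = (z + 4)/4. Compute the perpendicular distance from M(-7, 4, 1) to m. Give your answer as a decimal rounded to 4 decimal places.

m has direction (5, -5, 4) through (6, 1, -4).
Taking (6, 1, -4) on m with direction v = (5, -5, 4): w = M − (6, 1, -4) = (-13, 3, 5), and w × v = (37, 77, 50).
Distance = |w × v| / |v| = √9798 / √66 ≈ 12.1842.

12.1842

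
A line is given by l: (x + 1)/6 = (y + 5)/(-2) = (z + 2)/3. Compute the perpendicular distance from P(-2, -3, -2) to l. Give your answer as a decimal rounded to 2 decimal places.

1.72

l has direction (6, -2, 3) through (-1, -5, -2).
Taking (-1, -5, -2) on l with direction v = (6, -2, 3): w = P − (-1, -5, -2) = (-1, 2, 0), and w × v = (6, 3, -10).
Distance = |w × v| / |v| = √145 / √49 ≈ 1.72.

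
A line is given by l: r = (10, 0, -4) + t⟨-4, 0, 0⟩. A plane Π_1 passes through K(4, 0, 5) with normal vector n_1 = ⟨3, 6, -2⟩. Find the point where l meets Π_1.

Π_1: n_1·r = n_1·K gives 3x + 6y - 2z = 2.
Substitute r = (10, 0, -4) + t(-4, 0, 0) into the plane: 38 + (-12)t = 2, so t = 3.
Intersection: (10, 0, -4) + 3·(-4, 0, 0) = (-2, 0, -4).

(-2, 0, -4)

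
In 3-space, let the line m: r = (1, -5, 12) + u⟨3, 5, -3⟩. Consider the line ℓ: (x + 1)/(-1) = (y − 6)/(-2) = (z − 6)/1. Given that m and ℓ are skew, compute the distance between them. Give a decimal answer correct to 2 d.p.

5.66

ℓ has direction (-1, -2, 1) through (-1, 6, 6).
Common perpendicular direction n = (3, 5, -3) × (-1, -2, 1) = (-1, 0, -1).
With w = (-1, 6, 6) − (1, -5, 12) = (-2, 11, -6), w · n = 8.
Distance = |w · n| / |n| = |8| / √2 ≈ 5.66.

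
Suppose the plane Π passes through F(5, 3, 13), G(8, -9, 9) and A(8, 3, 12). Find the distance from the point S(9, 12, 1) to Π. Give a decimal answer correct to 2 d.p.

FG = (3, -12, -4), FA = (3, 0, -1); a normal to Π is FG × FA = (12, -9, 36).
Using F: Π has equation 12x - 9y + 36z = 501.
n·S − d = (12)·(9) + (-9)·(12) + (36)·(1) − 501 = -465; |n| = √1521.
Distance = |-465| / √1521 = 465/√1521 ≈ 11.92.

11.92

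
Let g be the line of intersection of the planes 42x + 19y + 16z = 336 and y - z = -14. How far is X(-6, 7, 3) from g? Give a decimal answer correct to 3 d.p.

15.532

Direction of g: (42, 19, 16) × (0, 1, -1) = (-35, 42, 42).
A point on g: solving the two plane equations with x = 6 gives (6, -4, 10).
Taking (6, -4, 10) on g with direction v = (-35, 42, 42): w = X − (6, -4, 10) = (-12, 11, -7), and w × v = (756, 749, -119).
Distance = |w × v| / |v| = √1146698 / √4753 ≈ 15.532.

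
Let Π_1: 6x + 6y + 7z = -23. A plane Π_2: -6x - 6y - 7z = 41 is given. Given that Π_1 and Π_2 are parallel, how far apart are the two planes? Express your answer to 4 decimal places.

1.6364

Rescale Π_2 by 1/(-1): 6x + 6y + 7z = -41. Then distance = |-23 − (-41)| / √121 ≈ 1.6364.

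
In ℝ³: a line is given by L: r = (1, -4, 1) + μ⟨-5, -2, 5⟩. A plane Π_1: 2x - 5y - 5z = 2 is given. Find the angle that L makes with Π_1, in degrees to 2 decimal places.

sin θ = |n·v| / (|n||v|) = |-25| / (√54 · √54) = 0.46296.
θ ≈ 27.58°.

27.58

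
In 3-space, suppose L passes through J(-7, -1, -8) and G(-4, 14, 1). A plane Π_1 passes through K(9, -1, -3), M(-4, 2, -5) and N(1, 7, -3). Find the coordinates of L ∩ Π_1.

(-6, 4, -5)

A direction vector for L is G − J = (3, 15, 9).
KM = (-13, 3, -2), KN = (-8, 8, 0); a normal to Π_1 is KM × KN = (16, 16, -80).
Using K: Π_1 has equation 16x + 16y - 80z = 368.
Substitute r = (-7, -1, -8) + t(3, 15, 9) into the plane: 512 + (-432)t = 368, so t = 1/3.
Intersection: (-7, -1, -8) + (1/3)·(3, 15, 9) = (-6, 4, -5).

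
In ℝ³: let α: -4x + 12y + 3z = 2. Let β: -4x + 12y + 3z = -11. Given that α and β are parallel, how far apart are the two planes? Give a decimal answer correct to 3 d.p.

1.000

Same normal n = (-4, 12, 3) with |n| = √169; distance = |2 − (-11)| / |n| = 13/√169 ≈ 1.000.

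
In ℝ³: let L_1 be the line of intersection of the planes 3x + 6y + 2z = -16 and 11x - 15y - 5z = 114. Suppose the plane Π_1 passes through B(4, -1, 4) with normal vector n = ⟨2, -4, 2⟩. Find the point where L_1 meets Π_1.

(4, -4, -2)

Direction of L_1: (3, 6, 2) × (11, -15, -5) = (0, 37, -111).
A point on L_1: solving the two plane equations with y = -6 gives (4, -6, 4).
Π_1: n·r = n·B gives 2x - 4y + 2z = 20.
Substitute r = (4, -6, 4) + t(0, 37, -111) into the plane: 40 + (-370)t = 20, so t = 2/37.
Intersection: (4, -6, 4) + (2/37)·(0, 37, -111) = (4, -4, -2).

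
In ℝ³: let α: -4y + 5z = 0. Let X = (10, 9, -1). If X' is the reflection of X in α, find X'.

(10, 1, 9)

λ = (n·X − d)/|n|² = (-41 − 0)/41 = -1.
Reflection = X − 2λn = (10, 9, -1) − (-2)·(0, -4, 5) = (10, 1, 9).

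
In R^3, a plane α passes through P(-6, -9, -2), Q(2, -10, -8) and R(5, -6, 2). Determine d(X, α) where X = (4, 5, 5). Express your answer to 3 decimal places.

PQ = (8, -1, -6), PR = (11, 3, 4); a normal to α is PQ × PR = (14, -98, 35).
Using P: α has equation 14x - 98y + 35z = 728.
n·X − d = (14)·(4) + (-98)·(5) + (35)·(5) − 728 = -987; |n| = √11025.
Distance = |-987| / √11025 = 987/√11025 ≈ 9.400.

9.400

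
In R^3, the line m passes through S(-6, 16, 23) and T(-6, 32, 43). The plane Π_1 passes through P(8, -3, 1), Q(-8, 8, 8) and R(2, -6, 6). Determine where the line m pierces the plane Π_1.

A direction vector for m is T − S = (0, 16, 20).
PQ = (-16, 11, 7), PR = (-6, -3, 5); a normal to Π_1 is PQ × PR = (76, 38, 114).
Using P: Π_1 has equation 76x + 38y + 114z = 608.
Substitute r = (-6, 16, 23) + t(0, 16, 20) into the plane: 2774 + 2888t = 608, so t = -3/4.
Intersection: (-6, 16, 23) + (-3/4)·(0, 16, 20) = (-6, 4, 8).

(-6, 4, 8)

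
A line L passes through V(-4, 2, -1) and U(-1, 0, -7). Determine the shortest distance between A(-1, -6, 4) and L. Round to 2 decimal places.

A direction vector for L is U − V = (3, -2, -6).
Taking (-4, 2, -1) on L with direction v = (3, -2, -6): w = A − (-4, 2, -1) = (3, -8, 5), and w × v = (58, 33, 18).
Distance = |w × v| / |v| = √4777 / √49 ≈ 9.87.

9.87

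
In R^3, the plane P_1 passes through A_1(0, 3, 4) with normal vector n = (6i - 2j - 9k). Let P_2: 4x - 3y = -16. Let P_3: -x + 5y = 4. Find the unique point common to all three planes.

P_1: n·r = n·A_1 gives 6x - 2y - 9z = -42.
Solving the 3×3 linear system 6x - 2y - 9z = -42, 4x - 3y = -16, -x + 5y = 4 (e.g. by elimination or Cramer's rule, determinant = -153) gives (-4, 0, 2).

(-4, 0, 2)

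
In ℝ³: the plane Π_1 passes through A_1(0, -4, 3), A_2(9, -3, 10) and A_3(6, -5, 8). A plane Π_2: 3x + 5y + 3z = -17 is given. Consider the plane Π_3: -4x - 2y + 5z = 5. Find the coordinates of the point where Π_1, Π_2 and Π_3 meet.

(-6, 2, -3)

A_1A_2 = (9, 1, 7), A_1A_3 = (6, -1, 5); a normal to Π_1 is A_1A_2 × A_1A_3 = (12, -3, -15).
Using A_1: Π_1 has equation 12x - 3y - 15z = -33.
Solving the 3×3 linear system 12x - 3y - 15z = -33, 3x + 5y + 3z = -17, -4x - 2y + 5z = 5 (e.g. by elimination or Cramer's rule, determinant = 243) gives (-6, 2, -3).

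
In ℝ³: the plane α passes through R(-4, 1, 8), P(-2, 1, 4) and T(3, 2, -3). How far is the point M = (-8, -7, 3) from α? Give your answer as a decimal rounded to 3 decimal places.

RP = (2, 0, -4), RT = (7, 1, -11); a normal to α is RP × RT = (4, -6, 2).
Using R: α has equation 4x - 6y + 2z = -6.
n·M − d = (4)·(-8) + (-6)·(-7) + (2)·(3) − (-6) = 22; |n| = √56.
Distance = |22| / √56 = 22/√56 ≈ 2.940.

2.940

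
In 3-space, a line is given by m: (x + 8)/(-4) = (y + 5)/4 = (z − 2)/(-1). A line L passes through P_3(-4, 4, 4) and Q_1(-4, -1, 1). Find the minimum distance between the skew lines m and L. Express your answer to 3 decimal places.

m has direction (-4, 4, -1) through (-8, -5, 2).
A direction vector for L is Q_1 − P_3 = (0, -5, -3).
Common perpendicular direction n = (-4, 4, -1) × (0, -5, -3) = (-17, -12, 20).
With w = (-4, 4, 4) − (-8, -5, 2) = (4, 9, 2), w · n = -136.
Distance = |w · n| / |n| = |-136| / √833 ≈ 4.712.

4.712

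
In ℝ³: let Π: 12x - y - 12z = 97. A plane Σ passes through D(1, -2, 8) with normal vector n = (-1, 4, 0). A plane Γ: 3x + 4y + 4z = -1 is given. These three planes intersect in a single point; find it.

Σ: n·r = n·D gives -x + 4y = -9.
Solving the 3×3 linear system 12x - y - 12z = 97, -x + 4y = -9, 3x + 4y + 4z = -1 (e.g. by elimination or Cramer's rule, determinant = 380) gives (5, -1, -3).

(5, -1, -3)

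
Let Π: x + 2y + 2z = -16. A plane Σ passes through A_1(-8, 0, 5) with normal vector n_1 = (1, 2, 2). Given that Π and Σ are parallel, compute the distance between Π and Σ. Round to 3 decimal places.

Σ: n_1·r = n_1·A_1 gives x + 2y + 2z = 2.
Same normal n = (1, 2, 2) with |n| = √9; distance = |-16 − 2| / |n| = 18/√9 ≈ 6.000.

6.000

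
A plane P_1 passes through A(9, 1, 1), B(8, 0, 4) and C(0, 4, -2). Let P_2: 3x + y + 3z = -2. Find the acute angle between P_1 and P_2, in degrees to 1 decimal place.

AB = (-1, -1, 3), AC = (-9, 3, -3); a normal to P_1 is AB × AC = (-6, -30, -12).
Using A: P_1 has equation -6x - 30y - 12z = -96.
cos θ = |n₁·n₂| / (|n₁||n₂|) = |-84| / (√1080 · √19).
θ = arccos(0.58640) ≈ 54.1°.

54.1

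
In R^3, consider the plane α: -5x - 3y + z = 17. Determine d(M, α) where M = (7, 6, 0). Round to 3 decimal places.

11.832

n·M − d = (-5)·(7) + (-3)·(6) + (1)·(0) − 17 = -70; |n| = √35.
Distance = |-70| / √35 = 70/√35 ≈ 11.832.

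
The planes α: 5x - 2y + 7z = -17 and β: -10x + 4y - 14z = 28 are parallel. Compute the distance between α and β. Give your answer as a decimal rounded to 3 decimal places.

Rescale β by 1/(-2): 5x - 2y + 7z = -14. Then distance = |-17 − (-14)| / √78 ≈ 0.340.

0.340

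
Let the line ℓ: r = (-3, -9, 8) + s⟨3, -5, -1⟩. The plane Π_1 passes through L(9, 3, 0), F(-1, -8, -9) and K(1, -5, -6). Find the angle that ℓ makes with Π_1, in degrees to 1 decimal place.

LF = (-10, -11, -9), LK = (-8, -8, -6); a normal to Π_1 is LF × LK = (-6, 12, -8).
Using L: Π_1 has equation -6x + 12y - 8z = -18.
sin θ = |n·v| / (|n||v|) = |-70| / (√244 · √35) = 0.75748.
θ ≈ 49.2°.

49.2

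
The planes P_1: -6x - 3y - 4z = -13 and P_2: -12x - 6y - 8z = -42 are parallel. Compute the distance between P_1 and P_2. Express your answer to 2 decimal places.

Rescale P_2 by 1/2: -6x - 3y - 4z = -21. Then distance = |-13 − (-21)| / √61 ≈ 1.02.

1.02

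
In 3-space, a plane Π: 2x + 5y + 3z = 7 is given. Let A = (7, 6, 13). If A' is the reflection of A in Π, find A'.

(-1, -14, 1)

λ = (n·A − d)/|n|² = (83 − 7)/38 = 2.
Reflection = A − 2λn = (7, 6, 13) − 4·(2, 5, 3) = (-1, -14, 1).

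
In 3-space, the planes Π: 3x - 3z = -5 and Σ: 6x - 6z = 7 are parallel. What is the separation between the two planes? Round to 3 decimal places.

Rescale Σ by 1/2: 3x - 3z = 7/2. Then distance = |-5 − (7/2)| / √18 ≈ 2.003.

2.003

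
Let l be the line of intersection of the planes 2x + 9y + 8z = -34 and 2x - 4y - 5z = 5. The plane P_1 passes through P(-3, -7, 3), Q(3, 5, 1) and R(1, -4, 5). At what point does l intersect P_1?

Direction of l: (2, 9, 8) × (2, -4, -5) = (-13, 26, -26).
A point on l: solving the two plane equations with x = 1 gives (1, -12, 9).
PQ = (6, 12, -2), PR = (4, 3, 2); a normal to P_1 is PQ × PR = (30, -20, -30).
Using P: P_1 has equation 30x - 20y - 30z = -40.
Substitute r = (1, -12, 9) + t(-13, 26, -26) into the plane: 0 + (-130)t = -40, so t = 4/13.
Intersection: (1, -12, 9) + (4/13)·(-13, 26, -26) = (-3, -4, 1).

(-3, -4, 1)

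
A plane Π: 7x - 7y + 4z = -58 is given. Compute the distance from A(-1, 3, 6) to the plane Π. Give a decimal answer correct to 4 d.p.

5.0576

n·A − d = (7)·(-1) + (-7)·(3) + (4)·(6) − (-58) = 54; |n| = √114.
Distance = |54| / √114 = 54/√114 ≈ 5.0576.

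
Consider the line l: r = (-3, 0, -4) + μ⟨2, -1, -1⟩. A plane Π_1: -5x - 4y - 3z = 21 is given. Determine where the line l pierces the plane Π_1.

Substitute r = (-3, 0, -4) + t(2, -1, -1) into the plane: 27 + (-3)t = 21, so t = 2.
Intersection: (-3, 0, -4) + 2·(2, -1, -1) = (1, -2, -6).

(1, -2, -6)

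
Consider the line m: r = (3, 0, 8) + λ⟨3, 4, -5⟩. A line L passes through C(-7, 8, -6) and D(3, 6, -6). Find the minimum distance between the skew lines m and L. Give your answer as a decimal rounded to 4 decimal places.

5.0092

A direction vector for L is D − C = (10, -2, 0).
Common perpendicular direction n = (3, 4, -5) × (10, -2, 0) = (-10, -50, -46).
With w = (-7, 8, -6) − (3, 0, 8) = (-10, 8, -14), w · n = 344.
Distance = |w · n| / |n| = |344| / √4716 ≈ 5.0092.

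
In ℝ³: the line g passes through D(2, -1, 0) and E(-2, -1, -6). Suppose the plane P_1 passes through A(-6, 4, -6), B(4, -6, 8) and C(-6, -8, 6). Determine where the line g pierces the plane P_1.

(4, -1, 3)

A direction vector for g is E − D = (-4, 0, -6).
AB = (10, -10, 14), AC = (0, -12, 12); a normal to P_1 is AB × AC = (48, -120, -120).
Using A: P_1 has equation 48x - 120y - 120z = -48.
Substitute r = (2, -1, 0) + t(-4, 0, -6) into the plane: 216 + 528t = -48, so t = -1/2.
Intersection: (2, -1, 0) + (-1/2)·(-4, 0, -6) = (4, -1, 3).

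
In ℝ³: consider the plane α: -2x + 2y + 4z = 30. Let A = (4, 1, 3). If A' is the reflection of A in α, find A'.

λ = (n·A − d)/|n|² = (6 − 30)/24 = -1.
Reflection = A − 2λn = (4, 1, 3) − (-2)·(-2, 2, 4) = (0, 5, 11).

(0, 5, 11)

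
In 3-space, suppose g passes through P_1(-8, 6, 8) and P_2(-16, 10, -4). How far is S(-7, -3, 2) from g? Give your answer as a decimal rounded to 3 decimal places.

A direction vector for g is P_2 − P_1 = (-8, 4, -12).
Taking (-8, 6, 8) on g with direction v = (-8, 4, -12): w = S − (-8, 6, 8) = (1, -9, -6), and w × v = (132, 60, -68).
Distance = |w × v| / |v| = √25648 / √224 ≈ 10.700.

10.700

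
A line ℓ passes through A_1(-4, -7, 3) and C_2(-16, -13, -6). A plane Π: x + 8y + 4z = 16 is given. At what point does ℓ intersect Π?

A direction vector for ℓ is C_2 − A_1 = (-12, -6, -9).
Substitute r = (-4, -7, 3) + t(-12, -6, -9) into the plane: -48 + (-96)t = 16, so t = -2/3.
Intersection: (-4, -7, 3) + (-2/3)·(-12, -6, -9) = (4, -3, 9).

(4, -3, 9)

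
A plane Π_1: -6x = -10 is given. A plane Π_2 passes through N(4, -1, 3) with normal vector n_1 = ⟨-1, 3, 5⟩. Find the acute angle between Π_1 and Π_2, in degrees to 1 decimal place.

Π_2: n_1·r = n_1·N gives -x + 3y + 5z = 8.
cos θ = |n₁·n₂| / (|n₁||n₂|) = |6| / (√36 · √35).
θ = arccos(0.16903) ≈ 80.3°.

80.3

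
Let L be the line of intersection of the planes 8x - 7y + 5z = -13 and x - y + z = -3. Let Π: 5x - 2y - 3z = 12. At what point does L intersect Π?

(-4, -7, -6)

Direction of L: (8, -7, 5) × (1, -1, 1) = (-2, -3, -1).
A point on L: solving the two plane equations with x = -8 gives (-8, -13, -8).
Substitute r = (-8, -13, -8) + t(-2, -3, -1) into the plane: 10 + (-1)t = 12, so t = -2.
Intersection: (-8, -13, -8) + (-2)·(-2, -3, -1) = (-4, -7, -6).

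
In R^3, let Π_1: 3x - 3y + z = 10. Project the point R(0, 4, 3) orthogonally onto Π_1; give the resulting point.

(3, 1, 4)

Foot = R − λn with λ = (n·R − d)/|n|² = (-9 − 10)/19 = -1.
Foot = (0, 4, 3) − (-1)·(3, -3, 1) = (3, 1, 4).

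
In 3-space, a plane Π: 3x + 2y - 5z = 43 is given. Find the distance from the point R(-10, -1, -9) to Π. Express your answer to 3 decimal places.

n·R − d = (3)·(-10) + (2)·(-1) + (-5)·(-9) − 43 = -30; |n| = √38.
Distance = |-30| / √38 = 30/√38 ≈ 4.867.

4.867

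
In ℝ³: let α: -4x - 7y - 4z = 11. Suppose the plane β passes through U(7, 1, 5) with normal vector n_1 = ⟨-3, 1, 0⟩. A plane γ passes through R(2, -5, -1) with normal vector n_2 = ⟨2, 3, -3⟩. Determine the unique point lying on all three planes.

β: n_1·r = n_1·U gives -3x + y = -20.
γ: n_2·r = n_2·R gives 2x + 3y - 3z = -8.
Solving the 3×3 linear system -4x - 7y - 4z = 11, -3x + y = -20, 2x + 3y - 3z = -8 (e.g. by elimination or Cramer's rule, determinant = 119) gives (5, -5, 1).

(5, -5, 1)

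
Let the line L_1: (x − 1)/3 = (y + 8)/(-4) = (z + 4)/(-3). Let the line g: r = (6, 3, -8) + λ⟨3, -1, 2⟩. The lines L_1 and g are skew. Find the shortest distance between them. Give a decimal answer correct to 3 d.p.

L_1 has direction (3, -4, -3) through (1, -8, -4).
Common perpendicular direction n = (3, -4, -3) × (3, -1, 2) = (-11, -15, 9).
With w = (6, 3, -8) − (1, -8, -4) = (5, 11, -4), w · n = -256.
Distance = |w · n| / |n| = |-256| / √427 ≈ 12.389.

12.389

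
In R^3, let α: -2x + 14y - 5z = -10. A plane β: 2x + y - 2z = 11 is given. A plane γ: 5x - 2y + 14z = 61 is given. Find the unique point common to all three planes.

(7, 1, 2)

Solving the 3×3 linear system -2x + 14y - 5z = -10, 2x + y - 2z = 11, 5x - 2y + 14z = 61 (e.g. by elimination or Cramer's rule, determinant = -507) gives (7, 1, 2).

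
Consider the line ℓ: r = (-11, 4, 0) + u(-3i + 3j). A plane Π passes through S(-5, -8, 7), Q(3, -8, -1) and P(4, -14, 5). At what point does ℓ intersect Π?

(-5, -2, 0)

SQ = (8, 0, -8), SP = (9, -6, -2); a normal to Π is SQ × SP = (-48, -56, -48).
Using S: Π has equation -48x - 56y - 48z = 352.
Substitute r = (-11, 4, 0) + t(-3, 3, 0) into the plane: 304 + (-24)t = 352, so t = -2.
Intersection: (-11, 4, 0) + (-2)·(-3, 3, 0) = (-5, -2, 0).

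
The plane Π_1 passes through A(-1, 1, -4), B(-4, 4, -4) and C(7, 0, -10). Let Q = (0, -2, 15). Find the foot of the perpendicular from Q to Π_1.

(-6, -8, 8)

AB = (-3, 3, 0), AC = (8, -1, -6); a normal to Π_1 is AB × AC = (-18, -18, -21).
Using A: Π_1 has equation -18x - 18y - 21z = 84.
Foot = Q − λn with λ = (n·Q − d)/|n|² = (-279 − 84)/1089 = -1/3.
Foot = (0, -2, 15) − (-1/3)·(-18, -18, -21) = (-6, -8, 8).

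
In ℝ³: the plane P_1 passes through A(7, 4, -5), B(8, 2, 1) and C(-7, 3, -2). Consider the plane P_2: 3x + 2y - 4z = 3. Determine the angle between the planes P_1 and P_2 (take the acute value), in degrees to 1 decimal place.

83.3

AB = (1, -2, 6), AC = (-14, -1, 3); a normal to P_1 is AB × AC = (0, -87, -29).
Using A: P_1 has equation -87y - 29z = -203.
cos θ = |n₁·n₂| / (|n₁||n₂|) = |-58| / (√8410 · √29).
θ = arccos(0.11744) ≈ 83.3°.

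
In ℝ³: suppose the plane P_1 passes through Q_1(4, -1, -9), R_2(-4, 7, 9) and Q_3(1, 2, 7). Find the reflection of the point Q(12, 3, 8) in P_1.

(0, -9, 8)

Q_1R_2 = (-8, 8, 18), Q_1Q_3 = (-3, 3, 16); a normal to P_1 is Q_1R_2 × Q_1Q_3 = (74, 74, 0).
Using Q_1: P_1 has equation 74x + 74y = 222.
λ = (n·Q − d)/|n|² = (1110 − 222)/10952 = 3/37.
Reflection = Q − 2λn = (12, 3, 8) − (6/37)·(74, 74, 0) = (0, -9, 8).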